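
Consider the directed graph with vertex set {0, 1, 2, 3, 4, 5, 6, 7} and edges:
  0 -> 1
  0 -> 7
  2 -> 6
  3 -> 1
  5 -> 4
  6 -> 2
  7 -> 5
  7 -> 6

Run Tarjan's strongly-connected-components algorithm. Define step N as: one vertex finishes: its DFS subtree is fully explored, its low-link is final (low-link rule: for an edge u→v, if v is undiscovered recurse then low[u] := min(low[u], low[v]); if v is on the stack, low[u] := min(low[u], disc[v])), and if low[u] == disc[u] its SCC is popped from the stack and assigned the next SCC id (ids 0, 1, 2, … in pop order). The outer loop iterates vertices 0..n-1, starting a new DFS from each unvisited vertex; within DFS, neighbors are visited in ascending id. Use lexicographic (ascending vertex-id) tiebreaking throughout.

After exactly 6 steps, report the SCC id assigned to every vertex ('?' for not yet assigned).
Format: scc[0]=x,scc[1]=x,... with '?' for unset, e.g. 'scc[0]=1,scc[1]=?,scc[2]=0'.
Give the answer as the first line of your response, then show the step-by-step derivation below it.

scc[0]=?,scc[1]=0,scc[2]=3,scc[3]=?,scc[4]=1,scc[5]=2,scc[6]=3,scc[7]=4

step 1: low=(low[0]=0,low[1]=1,low[2]=?,low[3]=?,low[4]=?,low[5]=?,low[6]=?,low[7]=?); scc=(scc[0]=?,scc[1]=0,scc[2]=?,scc[3]=?,scc[4]=?,scc[5]=?,scc[6]=?,scc[7]=?)
step 2: low=(low[0]=0,low[1]=1,low[2]=?,low[3]=?,low[4]=4,low[5]=3,low[6]=?,low[7]=2); scc=(scc[0]=?,scc[1]=0,scc[2]=?,scc[3]=?,scc[4]=1,scc[5]=?,scc[6]=?,scc[7]=?)
step 3: low=(low[0]=0,low[1]=1,low[2]=?,low[3]=?,low[4]=4,low[5]=3,low[6]=?,low[7]=2); scc=(scc[0]=?,scc[1]=0,scc[2]=?,scc[3]=?,scc[4]=1,scc[5]=2,scc[6]=?,scc[7]=?)
step 4: low=(low[0]=0,low[1]=1,low[2]=5,low[3]=?,low[4]=4,low[5]=3,low[6]=5,low[7]=2); scc=(scc[0]=?,scc[1]=0,scc[2]=?,scc[3]=?,scc[4]=1,scc[5]=2,scc[6]=?,scc[7]=?)
step 5: low=(low[0]=0,low[1]=1,low[2]=5,low[3]=?,low[4]=4,low[5]=3,low[6]=5,low[7]=2); scc=(scc[0]=?,scc[1]=0,scc[2]=3,scc[3]=?,scc[4]=1,scc[5]=2,scc[6]=3,scc[7]=?)
step 6: low=(low[0]=0,low[1]=1,low[2]=5,low[3]=?,low[4]=4,low[5]=3,low[6]=5,low[7]=2); scc=(scc[0]=?,scc[1]=0,scc[2]=3,scc[3]=?,scc[4]=1,scc[5]=2,scc[6]=3,scc[7]=4)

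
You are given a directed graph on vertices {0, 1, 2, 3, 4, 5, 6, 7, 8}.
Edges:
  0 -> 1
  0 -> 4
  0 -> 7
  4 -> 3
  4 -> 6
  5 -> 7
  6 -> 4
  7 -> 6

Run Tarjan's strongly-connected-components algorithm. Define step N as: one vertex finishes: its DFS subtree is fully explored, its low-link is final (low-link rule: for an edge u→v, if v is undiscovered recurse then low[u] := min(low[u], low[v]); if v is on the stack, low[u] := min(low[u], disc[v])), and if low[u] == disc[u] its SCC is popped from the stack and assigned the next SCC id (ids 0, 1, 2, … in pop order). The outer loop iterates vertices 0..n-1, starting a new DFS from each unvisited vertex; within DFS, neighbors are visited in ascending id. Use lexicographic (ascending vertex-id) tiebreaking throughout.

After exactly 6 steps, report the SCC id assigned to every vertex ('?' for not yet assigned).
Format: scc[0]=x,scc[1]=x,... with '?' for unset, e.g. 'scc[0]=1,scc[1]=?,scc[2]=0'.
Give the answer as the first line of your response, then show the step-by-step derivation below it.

scc[0]=4,scc[1]=0,scc[2]=?,scc[3]=1,scc[4]=2,scc[5]=?,scc[6]=2,scc[7]=3,scc[8]=?

step 1: low=(low[0]=0,low[1]=1,low[2]=?,low[3]=?,low[4]=?,low[5]=?,low[6]=?,low[7]=?,low[8]=?); scc=(scc[0]=?,scc[1]=0,scc[2]=?,scc[3]=?,scc[4]=?,scc[5]=?,scc[6]=?,scc[7]=?,scc[8]=?)
step 2: low=(low[0]=0,low[1]=1,low[2]=?,low[3]=3,low[4]=2,low[5]=?,low[6]=?,low[7]=?,low[8]=?); scc=(scc[0]=?,scc[1]=0,scc[2]=?,scc[3]=1,scc[4]=?,scc[5]=?,scc[6]=?,scc[7]=?,scc[8]=?)
step 3: low=(low[0]=0,low[1]=1,low[2]=?,low[3]=3,low[4]=2,low[5]=?,low[6]=2,low[7]=?,low[8]=?); scc=(scc[0]=?,scc[1]=0,scc[2]=?,scc[3]=1,scc[4]=?,scc[5]=?,scc[6]=?,scc[7]=?,scc[8]=?)
step 4: low=(low[0]=0,low[1]=1,low[2]=?,low[3]=3,low[4]=2,low[5]=?,low[6]=2,low[7]=?,low[8]=?); scc=(scc[0]=?,scc[1]=0,scc[2]=?,scc[3]=1,scc[4]=2,scc[5]=?,scc[6]=2,scc[7]=?,scc[8]=?)
step 5: low=(low[0]=0,low[1]=1,low[2]=?,low[3]=3,low[4]=2,low[5]=?,low[6]=2,low[7]=5,low[8]=?); scc=(scc[0]=?,scc[1]=0,scc[2]=?,scc[3]=1,scc[4]=2,scc[5]=?,scc[6]=2,scc[7]=3,scc[8]=?)
step 6: low=(low[0]=0,low[1]=1,low[2]=?,low[3]=3,low[4]=2,low[5]=?,low[6]=2,low[7]=5,low[8]=?); scc=(scc[0]=4,scc[1]=0,scc[2]=?,scc[3]=1,scc[4]=2,scc[5]=?,scc[6]=2,scc[7]=3,scc[8]=?)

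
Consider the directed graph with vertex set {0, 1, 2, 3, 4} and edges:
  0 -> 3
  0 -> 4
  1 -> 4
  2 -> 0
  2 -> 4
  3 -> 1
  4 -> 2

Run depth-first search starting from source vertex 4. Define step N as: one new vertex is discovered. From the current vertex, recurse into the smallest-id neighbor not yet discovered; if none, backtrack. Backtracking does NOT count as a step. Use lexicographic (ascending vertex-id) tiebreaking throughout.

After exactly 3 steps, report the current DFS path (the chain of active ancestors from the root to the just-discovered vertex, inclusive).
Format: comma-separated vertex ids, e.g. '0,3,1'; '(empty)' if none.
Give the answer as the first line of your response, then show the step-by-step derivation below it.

4,2,0

step 1: discover 4; path=4; order=4
step 2: discover 2; path=4>2; order=4,2
step 3: discover 0; path=4>2>0; order=4,2,0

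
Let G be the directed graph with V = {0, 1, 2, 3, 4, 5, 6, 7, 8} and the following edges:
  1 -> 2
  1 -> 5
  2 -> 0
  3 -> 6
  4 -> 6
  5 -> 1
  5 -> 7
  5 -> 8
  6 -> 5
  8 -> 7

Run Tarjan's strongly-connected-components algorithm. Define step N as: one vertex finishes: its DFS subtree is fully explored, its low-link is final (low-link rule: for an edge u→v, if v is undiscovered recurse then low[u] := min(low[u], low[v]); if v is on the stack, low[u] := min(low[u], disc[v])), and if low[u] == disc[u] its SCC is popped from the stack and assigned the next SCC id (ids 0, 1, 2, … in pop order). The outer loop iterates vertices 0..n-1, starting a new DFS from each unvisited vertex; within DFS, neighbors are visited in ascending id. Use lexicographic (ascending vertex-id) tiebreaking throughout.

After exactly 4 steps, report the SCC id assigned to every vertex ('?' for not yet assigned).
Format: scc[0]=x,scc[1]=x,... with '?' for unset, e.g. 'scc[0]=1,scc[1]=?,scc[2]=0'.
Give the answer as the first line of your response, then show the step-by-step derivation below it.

scc[0]=0,scc[1]=?,scc[2]=1,scc[3]=?,scc[4]=?,scc[5]=?,scc[6]=?,scc[7]=2,scc[8]=3

step 1: low=(low[0]=0,low[1]=?,low[2]=?,low[3]=?,low[4]=?,low[5]=?,low[6]=?,low[7]=?,low[8]=?); scc=(scc[0]=0,scc[1]=?,scc[2]=?,scc[3]=?,scc[4]=?,scc[5]=?,scc[6]=?,scc[7]=?,scc[8]=?)
step 2: low=(low[0]=0,low[1]=1,low[2]=2,low[3]=?,low[4]=?,low[5]=?,low[6]=?,low[7]=?,low[8]=?); scc=(scc[0]=0,scc[1]=?,scc[2]=1,scc[3]=?,scc[4]=?,scc[5]=?,scc[6]=?,scc[7]=?,scc[8]=?)
step 3: low=(low[0]=0,low[1]=1,low[2]=2,low[3]=?,low[4]=?,low[5]=1,low[6]=?,low[7]=4,low[8]=?); scc=(scc[0]=0,scc[1]=?,scc[2]=1,scc[3]=?,scc[4]=?,scc[5]=?,scc[6]=?,scc[7]=2,scc[8]=?)
step 4: low=(low[0]=0,low[1]=1,low[2]=2,low[3]=?,low[4]=?,low[5]=1,low[6]=?,low[7]=4,low[8]=5); scc=(scc[0]=0,scc[1]=?,scc[2]=1,scc[3]=?,scc[4]=?,scc[5]=?,scc[6]=?,scc[7]=2,scc[8]=3)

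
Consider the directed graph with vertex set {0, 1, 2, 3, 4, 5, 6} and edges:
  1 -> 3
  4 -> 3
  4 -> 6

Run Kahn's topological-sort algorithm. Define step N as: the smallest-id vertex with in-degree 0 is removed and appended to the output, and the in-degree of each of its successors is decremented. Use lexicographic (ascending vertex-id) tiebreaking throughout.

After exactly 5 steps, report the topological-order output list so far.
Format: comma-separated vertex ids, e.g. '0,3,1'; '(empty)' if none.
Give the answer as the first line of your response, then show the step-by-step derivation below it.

0,1,2,4,3

step 1: output 0; order=[0]; indeg=(0,0,0,2,0,0,1)
step 2: output 1; order=[0,1]; indeg=(0,0,0,1,0,0,1)
step 3: output 2; order=[0,1,2]; indeg=(0,0,0,1,0,0,1)
step 4: output 4; order=[0,1,2,4]; indeg=(0,0,0,0,0,0,0)
step 5: output 3; order=[0,1,2,4,3]; indeg=(0,0,0,0,0,0,0)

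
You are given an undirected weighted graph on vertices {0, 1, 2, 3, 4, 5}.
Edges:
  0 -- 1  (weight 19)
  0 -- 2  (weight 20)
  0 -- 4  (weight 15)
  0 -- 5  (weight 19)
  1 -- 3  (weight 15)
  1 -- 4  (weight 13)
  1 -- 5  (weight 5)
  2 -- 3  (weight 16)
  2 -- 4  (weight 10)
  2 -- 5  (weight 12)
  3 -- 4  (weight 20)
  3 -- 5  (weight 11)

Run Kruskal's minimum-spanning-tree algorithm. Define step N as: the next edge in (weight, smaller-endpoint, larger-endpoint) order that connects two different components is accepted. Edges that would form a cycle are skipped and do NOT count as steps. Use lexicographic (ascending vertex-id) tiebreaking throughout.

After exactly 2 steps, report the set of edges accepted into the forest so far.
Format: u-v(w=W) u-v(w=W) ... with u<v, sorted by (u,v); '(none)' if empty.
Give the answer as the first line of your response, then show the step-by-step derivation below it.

1-5(w=5) 2-4(w=10)

step 1: add edge 1-5 (w=5); MST = {1-5(w=5)}
step 2: add edge 2-4 (w=10); MST = {1-5(w=5) 2-4(w=10)}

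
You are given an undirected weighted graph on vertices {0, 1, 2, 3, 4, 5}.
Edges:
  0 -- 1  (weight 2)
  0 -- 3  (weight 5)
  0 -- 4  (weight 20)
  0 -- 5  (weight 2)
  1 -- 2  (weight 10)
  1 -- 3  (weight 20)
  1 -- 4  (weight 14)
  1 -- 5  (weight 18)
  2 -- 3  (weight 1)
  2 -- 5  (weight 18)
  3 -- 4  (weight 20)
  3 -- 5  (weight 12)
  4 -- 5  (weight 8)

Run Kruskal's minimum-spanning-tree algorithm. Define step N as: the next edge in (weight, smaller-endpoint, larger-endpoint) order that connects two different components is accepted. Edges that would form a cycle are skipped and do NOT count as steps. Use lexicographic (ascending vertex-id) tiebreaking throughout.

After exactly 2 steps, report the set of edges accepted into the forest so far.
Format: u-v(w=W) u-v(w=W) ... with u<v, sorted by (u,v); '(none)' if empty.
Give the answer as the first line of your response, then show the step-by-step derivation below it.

0-1(w=2) 2-3(w=1)

step 1: add edge 2-3 (w=1); MST = {2-3(w=1)}
step 2: add edge 0-1 (w=2); MST = {0-1(w=2) 2-3(w=1)}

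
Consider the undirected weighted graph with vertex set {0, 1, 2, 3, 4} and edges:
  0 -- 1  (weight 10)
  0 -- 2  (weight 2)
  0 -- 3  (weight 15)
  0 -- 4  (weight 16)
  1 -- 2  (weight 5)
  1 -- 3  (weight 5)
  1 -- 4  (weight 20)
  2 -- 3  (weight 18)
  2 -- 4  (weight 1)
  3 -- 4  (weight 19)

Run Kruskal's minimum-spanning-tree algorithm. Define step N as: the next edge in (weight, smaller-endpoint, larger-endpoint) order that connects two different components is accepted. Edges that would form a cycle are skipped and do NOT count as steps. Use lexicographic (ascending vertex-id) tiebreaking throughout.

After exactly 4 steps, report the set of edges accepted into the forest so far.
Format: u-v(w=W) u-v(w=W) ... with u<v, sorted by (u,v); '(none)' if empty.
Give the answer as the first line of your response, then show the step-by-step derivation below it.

0-2(w=2) 1-2(w=5) 1-3(w=5) 2-4(w=1)

step 1: add edge 2-4 (w=1); MST = {2-4(w=1)}
step 2: add edge 0-2 (w=2); MST = {0-2(w=2) 2-4(w=1)}
step 3: add edge 1-2 (w=5); MST = {0-2(w=2) 1-2(w=5) 2-4(w=1)}
step 4: add edge 1-3 (w=5); MST = {0-2(w=2) 1-2(w=5) 1-3(w=5) 2-4(w=1)}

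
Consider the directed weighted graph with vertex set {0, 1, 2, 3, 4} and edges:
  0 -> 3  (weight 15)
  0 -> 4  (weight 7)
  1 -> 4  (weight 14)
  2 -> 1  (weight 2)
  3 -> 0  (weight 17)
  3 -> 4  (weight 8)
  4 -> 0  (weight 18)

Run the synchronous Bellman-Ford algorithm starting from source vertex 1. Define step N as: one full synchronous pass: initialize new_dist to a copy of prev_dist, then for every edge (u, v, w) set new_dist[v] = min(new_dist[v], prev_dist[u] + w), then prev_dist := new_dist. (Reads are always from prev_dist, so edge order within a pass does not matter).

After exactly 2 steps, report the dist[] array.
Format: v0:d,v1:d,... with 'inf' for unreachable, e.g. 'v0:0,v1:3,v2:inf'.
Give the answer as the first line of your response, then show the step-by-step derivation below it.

v0:32,v1:0,v2:inf,v3:inf,v4:14

step 1: dist = v0:inf,v1:0,v2:inf,v3:inf,v4:14
step 2: dist = v0:32,v1:0,v2:inf,v3:inf,v4:14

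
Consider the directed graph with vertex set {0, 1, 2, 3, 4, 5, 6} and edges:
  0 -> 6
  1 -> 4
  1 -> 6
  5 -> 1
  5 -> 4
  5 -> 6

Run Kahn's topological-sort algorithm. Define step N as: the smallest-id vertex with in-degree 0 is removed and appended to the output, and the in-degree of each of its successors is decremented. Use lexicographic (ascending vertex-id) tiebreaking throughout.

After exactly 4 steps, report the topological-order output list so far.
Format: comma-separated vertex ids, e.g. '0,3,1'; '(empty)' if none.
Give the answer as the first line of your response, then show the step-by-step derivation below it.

0,2,3,5

step 1: output 0; order=[0]; indeg=(0,1,0,0,2,0,2)
step 2: output 2; order=[0,2]; indeg=(0,1,0,0,2,0,2)
step 3: output 3; order=[0,2,3]; indeg=(0,1,0,0,2,0,2)
step 4: output 5; order=[0,2,3,5]; indeg=(0,0,0,0,1,0,1)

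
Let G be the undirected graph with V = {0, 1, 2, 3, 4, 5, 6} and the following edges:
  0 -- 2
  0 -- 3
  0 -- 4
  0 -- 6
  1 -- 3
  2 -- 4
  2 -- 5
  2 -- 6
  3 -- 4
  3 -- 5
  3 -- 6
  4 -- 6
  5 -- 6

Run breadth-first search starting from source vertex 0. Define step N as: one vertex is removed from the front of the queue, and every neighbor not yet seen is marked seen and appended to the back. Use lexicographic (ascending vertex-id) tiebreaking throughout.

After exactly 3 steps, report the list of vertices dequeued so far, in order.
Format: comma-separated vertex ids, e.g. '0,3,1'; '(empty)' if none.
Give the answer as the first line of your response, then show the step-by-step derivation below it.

0,2,3

step 1: dequeue 0; queue=[2,3,4,6]; order=0
step 2: dequeue 2; queue=[3,4,6,5]; order=0,2
step 3: dequeue 3; queue=[4,6,5,1]; order=0,2,3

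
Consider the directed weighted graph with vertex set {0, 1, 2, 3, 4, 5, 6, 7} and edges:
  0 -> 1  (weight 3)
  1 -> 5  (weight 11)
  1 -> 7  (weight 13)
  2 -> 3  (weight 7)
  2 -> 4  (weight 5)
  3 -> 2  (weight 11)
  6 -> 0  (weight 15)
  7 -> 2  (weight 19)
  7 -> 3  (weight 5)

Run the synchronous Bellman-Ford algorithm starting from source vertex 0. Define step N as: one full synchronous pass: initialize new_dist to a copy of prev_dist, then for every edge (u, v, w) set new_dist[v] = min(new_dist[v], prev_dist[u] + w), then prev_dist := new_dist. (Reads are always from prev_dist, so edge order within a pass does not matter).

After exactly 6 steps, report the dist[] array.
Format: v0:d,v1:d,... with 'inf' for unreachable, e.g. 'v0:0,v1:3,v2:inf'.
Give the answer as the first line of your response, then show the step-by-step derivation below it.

v0:0,v1:3,v2:32,v3:21,v4:37,v5:14,v6:inf,v7:16

step 1: dist = v0:0,v1:3,v2:inf,v3:inf,v4:inf,v5:inf,v6:inf,v7:inf
step 2: dist = v0:0,v1:3,v2:inf,v3:inf,v4:inf,v5:14,v6:inf,v7:16
step 3: dist = v0:0,v1:3,v2:35,v3:21,v4:inf,v5:14,v6:inf,v7:16
step 4: dist = v0:0,v1:3,v2:32,v3:21,v4:40,v5:14,v6:inf,v7:16
step 5: dist = v0:0,v1:3,v2:32,v3:21,v4:37,v5:14,v6:inf,v7:16
step 6: dist = v0:0,v1:3,v2:32,v3:21,v4:37,v5:14,v6:inf,v7:16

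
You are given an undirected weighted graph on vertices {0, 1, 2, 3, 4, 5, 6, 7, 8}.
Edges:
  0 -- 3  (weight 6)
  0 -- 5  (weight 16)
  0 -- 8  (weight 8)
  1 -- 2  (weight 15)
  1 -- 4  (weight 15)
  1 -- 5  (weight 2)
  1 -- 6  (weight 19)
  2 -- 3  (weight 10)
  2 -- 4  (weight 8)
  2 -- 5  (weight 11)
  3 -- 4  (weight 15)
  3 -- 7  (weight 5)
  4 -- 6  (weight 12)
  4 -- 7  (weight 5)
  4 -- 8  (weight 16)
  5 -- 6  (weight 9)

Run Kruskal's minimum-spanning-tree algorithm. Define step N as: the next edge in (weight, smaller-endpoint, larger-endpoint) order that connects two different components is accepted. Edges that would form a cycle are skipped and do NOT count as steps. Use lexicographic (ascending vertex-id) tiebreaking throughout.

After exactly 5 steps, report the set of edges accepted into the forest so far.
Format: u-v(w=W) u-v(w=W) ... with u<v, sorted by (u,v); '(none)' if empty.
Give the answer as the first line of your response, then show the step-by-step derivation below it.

0-3(w=6) 0-8(w=8) 1-5(w=2) 3-7(w=5) 4-7(w=5)

step 1: add edge 1-5 (w=2); MST = {1-5(w=2)}
step 2: add edge 3-7 (w=5); MST = {1-5(w=2) 3-7(w=5)}
step 3: add edge 4-7 (w=5); MST = {1-5(w=2) 3-7(w=5) 4-7(w=5)}
step 4: add edge 0-3 (w=6); MST = {0-3(w=6) 1-5(w=2) 3-7(w=5) 4-7(w=5)}
step 5: add edge 0-8 (w=8); MST = {0-3(w=6) 0-8(w=8) 1-5(w=2) 3-7(w=5) 4-7(w=5)}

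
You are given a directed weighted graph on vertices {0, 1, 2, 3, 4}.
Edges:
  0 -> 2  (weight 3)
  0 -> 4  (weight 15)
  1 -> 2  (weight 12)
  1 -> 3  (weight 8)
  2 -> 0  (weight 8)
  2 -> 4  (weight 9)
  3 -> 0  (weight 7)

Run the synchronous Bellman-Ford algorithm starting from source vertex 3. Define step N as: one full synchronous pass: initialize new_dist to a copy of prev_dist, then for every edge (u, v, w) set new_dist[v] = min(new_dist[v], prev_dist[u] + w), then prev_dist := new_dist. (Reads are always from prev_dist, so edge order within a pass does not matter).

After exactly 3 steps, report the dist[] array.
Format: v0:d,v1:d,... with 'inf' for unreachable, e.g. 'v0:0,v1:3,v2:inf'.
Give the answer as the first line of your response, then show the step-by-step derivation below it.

v0:7,v1:inf,v2:10,v3:0,v4:19

step 1: dist = v0:7,v1:inf,v2:inf,v3:0,v4:inf
step 2: dist = v0:7,v1:inf,v2:10,v3:0,v4:22
step 3: dist = v0:7,v1:inf,v2:10,v3:0,v4:19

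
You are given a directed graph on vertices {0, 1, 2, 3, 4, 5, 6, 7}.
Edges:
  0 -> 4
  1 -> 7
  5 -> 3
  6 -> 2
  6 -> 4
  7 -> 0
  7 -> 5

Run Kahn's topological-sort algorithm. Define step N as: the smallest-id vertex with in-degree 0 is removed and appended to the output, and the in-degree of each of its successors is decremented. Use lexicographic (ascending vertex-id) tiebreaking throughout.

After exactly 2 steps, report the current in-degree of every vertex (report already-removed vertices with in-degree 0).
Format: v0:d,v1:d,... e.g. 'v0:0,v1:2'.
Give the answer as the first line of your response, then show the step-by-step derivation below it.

v0:1,v1:0,v2:0,v3:1,v4:1,v5:1,v6:0,v7:0

step 1: output 1; order=[1]; indeg=(1,0,1,1,2,1,0,0)
step 2: output 6; order=[1,6]; indeg=(1,0,0,1,1,1,0,0)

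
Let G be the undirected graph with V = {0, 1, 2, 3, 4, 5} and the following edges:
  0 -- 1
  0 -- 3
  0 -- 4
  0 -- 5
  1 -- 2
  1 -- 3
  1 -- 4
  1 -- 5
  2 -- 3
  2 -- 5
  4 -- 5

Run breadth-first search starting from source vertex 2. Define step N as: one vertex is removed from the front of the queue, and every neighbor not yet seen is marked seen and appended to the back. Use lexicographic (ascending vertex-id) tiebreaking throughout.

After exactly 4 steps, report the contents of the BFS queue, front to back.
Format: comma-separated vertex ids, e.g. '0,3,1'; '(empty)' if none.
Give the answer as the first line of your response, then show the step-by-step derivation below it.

0,4

step 1: dequeue 2; queue=[1,3,5]; order=2
step 2: dequeue 1; queue=[3,5,0,4]; order=2,1
step 3: dequeue 3; queue=[5,0,4]; order=2,1,3
step 4: dequeue 5; queue=[0,4]; order=2,1,3,5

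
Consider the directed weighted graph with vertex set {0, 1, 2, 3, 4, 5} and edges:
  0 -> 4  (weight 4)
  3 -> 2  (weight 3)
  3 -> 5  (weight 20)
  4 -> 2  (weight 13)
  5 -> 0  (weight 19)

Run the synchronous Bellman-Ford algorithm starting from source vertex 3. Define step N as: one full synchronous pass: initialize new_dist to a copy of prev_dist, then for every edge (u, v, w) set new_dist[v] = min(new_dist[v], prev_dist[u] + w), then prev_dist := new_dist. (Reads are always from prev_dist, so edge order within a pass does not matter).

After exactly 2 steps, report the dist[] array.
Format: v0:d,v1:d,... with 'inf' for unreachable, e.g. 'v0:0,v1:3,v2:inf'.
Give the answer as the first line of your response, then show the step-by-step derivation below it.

v0:39,v1:inf,v2:3,v3:0,v4:inf,v5:20

step 1: dist = v0:inf,v1:inf,v2:3,v3:0,v4:inf,v5:20
step 2: dist = v0:39,v1:inf,v2:3,v3:0,v4:inf,v5:20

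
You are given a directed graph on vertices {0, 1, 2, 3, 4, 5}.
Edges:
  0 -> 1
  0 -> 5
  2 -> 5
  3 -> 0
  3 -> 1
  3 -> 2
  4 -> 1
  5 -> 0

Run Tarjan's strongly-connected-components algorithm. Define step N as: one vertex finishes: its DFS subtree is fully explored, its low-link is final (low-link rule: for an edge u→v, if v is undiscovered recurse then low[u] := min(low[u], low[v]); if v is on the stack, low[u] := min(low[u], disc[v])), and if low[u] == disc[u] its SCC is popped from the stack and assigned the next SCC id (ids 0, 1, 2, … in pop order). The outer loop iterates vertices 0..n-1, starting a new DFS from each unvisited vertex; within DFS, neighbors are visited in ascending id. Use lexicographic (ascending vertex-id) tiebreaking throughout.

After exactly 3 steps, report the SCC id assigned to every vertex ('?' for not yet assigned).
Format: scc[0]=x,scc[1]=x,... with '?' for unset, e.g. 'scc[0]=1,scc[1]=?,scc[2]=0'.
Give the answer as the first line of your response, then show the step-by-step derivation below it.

scc[0]=1,scc[1]=0,scc[2]=?,scc[3]=?,scc[4]=?,scc[5]=1

step 1: low=(low[0]=0,low[1]=1,low[2]=?,low[3]=?,low[4]=?,low[5]=?); scc=(scc[0]=?,scc[1]=0,scc[2]=?,scc[3]=?,scc[4]=?,scc[5]=?)
step 2: low=(low[0]=0,low[1]=1,low[2]=?,low[3]=?,low[4]=?,low[5]=0); scc=(scc[0]=?,scc[1]=0,scc[2]=?,scc[3]=?,scc[4]=?,scc[5]=?)
step 3: low=(low[0]=0,low[1]=1,low[2]=?,low[3]=?,low[4]=?,low[5]=0); scc=(scc[0]=1,scc[1]=0,scc[2]=?,scc[3]=?,scc[4]=?,scc[5]=1)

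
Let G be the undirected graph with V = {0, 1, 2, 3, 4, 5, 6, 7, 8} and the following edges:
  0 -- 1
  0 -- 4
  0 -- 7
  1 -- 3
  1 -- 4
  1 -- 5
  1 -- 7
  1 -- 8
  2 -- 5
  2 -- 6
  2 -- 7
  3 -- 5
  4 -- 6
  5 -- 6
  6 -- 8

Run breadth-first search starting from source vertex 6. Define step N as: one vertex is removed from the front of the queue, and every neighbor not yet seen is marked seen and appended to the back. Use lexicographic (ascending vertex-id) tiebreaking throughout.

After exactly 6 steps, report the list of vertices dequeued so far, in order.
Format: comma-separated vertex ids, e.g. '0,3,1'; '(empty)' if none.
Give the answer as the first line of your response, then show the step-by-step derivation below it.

6,2,4,5,8,7

step 1: dequeue 6; queue=[2,4,5,8]; order=6
step 2: dequeue 2; queue=[4,5,8,7]; order=6,2
step 3: dequeue 4; queue=[5,8,7,0,1]; order=6,2,4
step 4: dequeue 5; queue=[8,7,0,1,3]; order=6,2,4,5
step 5: dequeue 8; queue=[7,0,1,3]; order=6,2,4,5,8
step 6: dequeue 7; queue=[0,1,3]; order=6,2,4,5,8,7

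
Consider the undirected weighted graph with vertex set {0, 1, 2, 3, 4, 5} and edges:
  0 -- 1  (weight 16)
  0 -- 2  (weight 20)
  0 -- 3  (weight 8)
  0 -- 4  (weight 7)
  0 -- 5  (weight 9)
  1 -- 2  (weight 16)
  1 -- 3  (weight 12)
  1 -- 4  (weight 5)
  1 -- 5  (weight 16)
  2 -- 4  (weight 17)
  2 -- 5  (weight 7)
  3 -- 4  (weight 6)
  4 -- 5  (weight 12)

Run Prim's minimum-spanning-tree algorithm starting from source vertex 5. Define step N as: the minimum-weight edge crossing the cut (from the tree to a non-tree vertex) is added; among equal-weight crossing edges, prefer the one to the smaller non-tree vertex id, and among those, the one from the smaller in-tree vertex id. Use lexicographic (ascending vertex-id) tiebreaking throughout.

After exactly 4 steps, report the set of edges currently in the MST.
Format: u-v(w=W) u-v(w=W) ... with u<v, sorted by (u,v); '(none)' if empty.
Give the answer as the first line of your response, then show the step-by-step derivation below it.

0-4(w=7) 0-5(w=9) 1-4(w=5) 2-5(w=7)

step 1: add edge 2-5 (w=7); MST = {2-5(w=7)}
step 2: add edge 0-5 (w=9); MST = {0-5(w=9) 2-5(w=7)}
step 3: add edge 0-4 (w=7); MST = {0-4(w=7) 0-5(w=9) 2-5(w=7)}
step 4: add edge 1-4 (w=5); MST = {0-4(w=7) 0-5(w=9) 1-4(w=5) 2-5(w=7)}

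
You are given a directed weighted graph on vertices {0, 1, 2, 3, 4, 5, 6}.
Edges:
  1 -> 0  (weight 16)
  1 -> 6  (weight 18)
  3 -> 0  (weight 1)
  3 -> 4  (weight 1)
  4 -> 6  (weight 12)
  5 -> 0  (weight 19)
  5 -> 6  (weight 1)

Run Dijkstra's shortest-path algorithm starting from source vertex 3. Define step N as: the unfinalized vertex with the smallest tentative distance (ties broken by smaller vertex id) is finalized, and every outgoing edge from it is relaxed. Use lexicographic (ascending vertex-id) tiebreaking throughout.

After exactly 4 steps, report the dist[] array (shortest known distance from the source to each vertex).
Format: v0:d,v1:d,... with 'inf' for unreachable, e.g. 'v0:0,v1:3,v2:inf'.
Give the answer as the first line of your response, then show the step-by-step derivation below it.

v0:1,v1:inf,v2:inf,v3:0,v4:1,v5:inf,v6:13

step 1: dist = v0:1,v1:inf,v2:inf,v3:0,v4:1,v5:inf,v6:inf
step 2: dist = v0:1,v1:inf,v2:inf,v3:0,v4:1,v5:inf,v6:inf
step 3: dist = v0:1,v1:inf,v2:inf,v3:0,v4:1,v5:inf,v6:13
step 4: dist = v0:1,v1:inf,v2:inf,v3:0,v4:1,v5:inf,v6:13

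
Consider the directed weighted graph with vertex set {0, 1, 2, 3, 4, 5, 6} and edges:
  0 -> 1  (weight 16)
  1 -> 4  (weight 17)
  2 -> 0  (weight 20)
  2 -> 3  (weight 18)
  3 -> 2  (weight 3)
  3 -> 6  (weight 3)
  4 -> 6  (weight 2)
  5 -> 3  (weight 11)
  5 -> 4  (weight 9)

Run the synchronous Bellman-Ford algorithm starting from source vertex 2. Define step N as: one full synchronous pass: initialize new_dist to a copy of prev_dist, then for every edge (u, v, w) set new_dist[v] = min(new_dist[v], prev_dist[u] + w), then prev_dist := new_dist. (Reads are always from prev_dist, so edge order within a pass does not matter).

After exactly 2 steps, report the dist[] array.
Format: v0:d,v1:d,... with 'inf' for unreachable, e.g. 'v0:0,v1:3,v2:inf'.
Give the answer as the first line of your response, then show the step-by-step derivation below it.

v0:20,v1:36,v2:0,v3:18,v4:inf,v5:inf,v6:21

step 1: dist = v0:20,v1:inf,v2:0,v3:18,v4:inf,v5:inf,v6:inf
step 2: dist = v0:20,v1:36,v2:0,v3:18,v4:inf,v5:inf,v6:21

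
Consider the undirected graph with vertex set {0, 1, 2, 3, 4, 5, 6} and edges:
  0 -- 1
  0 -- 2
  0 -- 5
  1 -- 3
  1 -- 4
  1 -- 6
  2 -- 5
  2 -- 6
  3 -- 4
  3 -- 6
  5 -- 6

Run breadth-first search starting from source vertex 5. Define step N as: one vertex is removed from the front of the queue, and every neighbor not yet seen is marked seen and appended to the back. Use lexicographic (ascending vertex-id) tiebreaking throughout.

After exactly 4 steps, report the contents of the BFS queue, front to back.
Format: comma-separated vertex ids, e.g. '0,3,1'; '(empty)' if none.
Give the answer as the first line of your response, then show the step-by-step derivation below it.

1,3

step 1: dequeue 5; queue=[0,2,6]; order=5
step 2: dequeue 0; queue=[2,6,1]; order=5,0
step 3: dequeue 2; queue=[6,1]; order=5,0,2
step 4: dequeue 6; queue=[1,3]; order=5,0,2,6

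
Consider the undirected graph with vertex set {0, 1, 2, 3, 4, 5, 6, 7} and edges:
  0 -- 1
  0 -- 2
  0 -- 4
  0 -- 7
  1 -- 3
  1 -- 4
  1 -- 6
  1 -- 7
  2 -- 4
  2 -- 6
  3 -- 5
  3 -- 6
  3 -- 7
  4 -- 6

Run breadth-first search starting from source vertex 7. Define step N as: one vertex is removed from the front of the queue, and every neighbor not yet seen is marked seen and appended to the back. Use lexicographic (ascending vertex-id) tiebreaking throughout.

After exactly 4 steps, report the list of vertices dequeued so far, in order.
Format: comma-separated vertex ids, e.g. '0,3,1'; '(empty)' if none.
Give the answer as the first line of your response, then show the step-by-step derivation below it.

7,0,1,3

step 1: dequeue 7; queue=[0,1,3]; order=7
step 2: dequeue 0; queue=[1,3,2,4]; order=7,0
step 3: dequeue 1; queue=[3,2,4,6]; order=7,0,1
step 4: dequeue 3; queue=[2,4,6,5]; order=7,0,1,3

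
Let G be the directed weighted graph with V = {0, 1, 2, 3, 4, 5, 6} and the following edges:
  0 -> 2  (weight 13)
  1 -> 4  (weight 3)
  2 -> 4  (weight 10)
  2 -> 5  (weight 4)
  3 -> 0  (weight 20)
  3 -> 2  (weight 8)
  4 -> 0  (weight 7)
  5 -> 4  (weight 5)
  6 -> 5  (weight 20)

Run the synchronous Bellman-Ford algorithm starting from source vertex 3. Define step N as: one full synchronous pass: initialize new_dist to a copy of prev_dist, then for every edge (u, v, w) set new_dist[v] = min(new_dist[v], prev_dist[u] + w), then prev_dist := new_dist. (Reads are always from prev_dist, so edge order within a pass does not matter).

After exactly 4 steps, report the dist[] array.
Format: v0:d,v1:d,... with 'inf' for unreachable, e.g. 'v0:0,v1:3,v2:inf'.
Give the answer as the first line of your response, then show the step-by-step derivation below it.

v0:20,v1:inf,v2:8,v3:0,v4:17,v5:12,v6:inf

step 1: dist = v0:20,v1:inf,v2:8,v3:0,v4:inf,v5:inf,v6:inf
step 2: dist = v0:20,v1:inf,v2:8,v3:0,v4:18,v5:12,v6:inf
step 3: dist = v0:20,v1:inf,v2:8,v3:0,v4:17,v5:12,v6:inf
step 4: dist = v0:20,v1:inf,v2:8,v3:0,v4:17,v5:12,v6:inf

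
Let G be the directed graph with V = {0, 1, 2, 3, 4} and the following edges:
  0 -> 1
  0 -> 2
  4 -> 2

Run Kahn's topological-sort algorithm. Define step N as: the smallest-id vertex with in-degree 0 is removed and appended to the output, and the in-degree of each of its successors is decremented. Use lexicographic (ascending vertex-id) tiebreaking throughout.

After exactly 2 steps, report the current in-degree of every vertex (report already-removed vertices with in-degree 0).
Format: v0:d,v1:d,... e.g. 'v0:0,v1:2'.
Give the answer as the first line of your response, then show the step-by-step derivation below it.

v0:0,v1:0,v2:1,v3:0,v4:0

step 1: output 0; order=[0]; indeg=(0,0,1,0,0)
step 2: output 1; order=[0,1]; indeg=(0,0,1,0,0)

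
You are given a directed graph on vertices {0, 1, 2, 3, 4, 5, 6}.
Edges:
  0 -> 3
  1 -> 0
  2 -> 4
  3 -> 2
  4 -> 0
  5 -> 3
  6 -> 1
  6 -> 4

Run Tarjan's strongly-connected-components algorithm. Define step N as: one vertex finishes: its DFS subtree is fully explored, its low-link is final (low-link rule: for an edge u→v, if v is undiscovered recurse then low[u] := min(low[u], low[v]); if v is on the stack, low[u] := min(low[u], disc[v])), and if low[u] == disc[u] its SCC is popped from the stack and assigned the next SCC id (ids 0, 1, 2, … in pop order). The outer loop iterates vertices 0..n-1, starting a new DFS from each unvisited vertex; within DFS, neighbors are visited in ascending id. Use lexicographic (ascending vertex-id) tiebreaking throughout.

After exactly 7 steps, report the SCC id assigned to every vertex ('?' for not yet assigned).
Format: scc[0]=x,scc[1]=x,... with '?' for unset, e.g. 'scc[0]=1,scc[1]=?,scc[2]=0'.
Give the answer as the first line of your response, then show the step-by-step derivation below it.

scc[0]=0,scc[1]=1,scc[2]=0,scc[3]=0,scc[4]=0,scc[5]=2,scc[6]=3

step 1: low=(low[0]=0,low[1]=?,low[2]=2,low[3]=1,low[4]=0,low[5]=?,low[6]=?); scc=(scc[0]=?,scc[1]=?,scc[2]=?,scc[3]=?,scc[4]=?,scc[5]=?,scc[6]=?)
step 2: low=(low[0]=0,low[1]=?,low[2]=0,low[3]=1,low[4]=0,low[5]=?,low[6]=?); scc=(scc[0]=?,scc[1]=?,scc[2]=?,scc[3]=?,scc[4]=?,scc[5]=?,scc[6]=?)
step 3: low=(low[0]=0,low[1]=?,low[2]=0,low[3]=0,low[4]=0,low[5]=?,low[6]=?); scc=(scc[0]=?,scc[1]=?,scc[2]=?,scc[3]=?,scc[4]=?,scc[5]=?,scc[6]=?)
step 4: low=(low[0]=0,low[1]=?,low[2]=0,low[3]=0,low[4]=0,low[5]=?,low[6]=?); scc=(scc[0]=0,scc[1]=?,scc[2]=0,scc[3]=0,scc[4]=0,scc[5]=?,scc[6]=?)
step 5: low=(low[0]=0,low[1]=4,low[2]=0,low[3]=0,low[4]=0,low[5]=?,low[6]=?); scc=(scc[0]=0,scc[1]=1,scc[2]=0,scc[3]=0,scc[4]=0,scc[5]=?,scc[6]=?)
step 6: low=(low[0]=0,low[1]=4,low[2]=0,low[3]=0,low[4]=0,low[5]=5,low[6]=?); scc=(scc[0]=0,scc[1]=1,scc[2]=0,scc[3]=0,scc[4]=0,scc[5]=2,scc[6]=?)
step 7: low=(low[0]=0,low[1]=4,low[2]=0,low[3]=0,low[4]=0,low[5]=5,low[6]=6); scc=(scc[0]=0,scc[1]=1,scc[2]=0,scc[3]=0,scc[4]=0,scc[5]=2,scc[6]=3)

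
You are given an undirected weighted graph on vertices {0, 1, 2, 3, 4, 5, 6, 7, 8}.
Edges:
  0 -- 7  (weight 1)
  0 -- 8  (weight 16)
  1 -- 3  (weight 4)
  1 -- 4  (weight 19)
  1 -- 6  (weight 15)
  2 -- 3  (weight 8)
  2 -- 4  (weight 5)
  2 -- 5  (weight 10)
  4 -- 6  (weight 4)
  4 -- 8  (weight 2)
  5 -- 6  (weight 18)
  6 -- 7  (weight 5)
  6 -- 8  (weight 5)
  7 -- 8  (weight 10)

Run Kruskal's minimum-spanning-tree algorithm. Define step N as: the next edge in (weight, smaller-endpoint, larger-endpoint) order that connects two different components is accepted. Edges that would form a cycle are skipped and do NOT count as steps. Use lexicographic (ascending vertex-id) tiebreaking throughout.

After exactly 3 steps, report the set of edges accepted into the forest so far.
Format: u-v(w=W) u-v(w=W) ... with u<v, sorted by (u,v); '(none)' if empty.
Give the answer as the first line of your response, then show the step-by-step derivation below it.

0-7(w=1) 1-3(w=4) 4-8(w=2)

step 1: add edge 0-7 (w=1); MST = {0-7(w=1)}
step 2: add edge 4-8 (w=2); MST = {0-7(w=1) 4-8(w=2)}
step 3: add edge 1-3 (w=4); MST = {0-7(w=1) 1-3(w=4) 4-8(w=2)}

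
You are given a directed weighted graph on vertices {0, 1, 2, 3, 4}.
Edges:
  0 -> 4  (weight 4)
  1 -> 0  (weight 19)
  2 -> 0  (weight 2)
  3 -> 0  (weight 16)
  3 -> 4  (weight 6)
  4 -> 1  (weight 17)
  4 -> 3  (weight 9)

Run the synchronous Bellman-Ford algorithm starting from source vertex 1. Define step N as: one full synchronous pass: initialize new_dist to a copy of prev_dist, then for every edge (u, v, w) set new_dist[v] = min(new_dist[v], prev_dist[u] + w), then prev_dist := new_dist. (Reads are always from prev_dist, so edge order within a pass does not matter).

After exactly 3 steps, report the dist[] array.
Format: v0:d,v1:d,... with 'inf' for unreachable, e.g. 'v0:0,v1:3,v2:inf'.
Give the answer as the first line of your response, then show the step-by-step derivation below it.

v0:19,v1:0,v2:inf,v3:32,v4:23

step 1: dist = v0:19,v1:0,v2:inf,v3:inf,v4:inf
step 2: dist = v0:19,v1:0,v2:inf,v3:inf,v4:23
step 3: dist = v0:19,v1:0,v2:inf,v3:32,v4:23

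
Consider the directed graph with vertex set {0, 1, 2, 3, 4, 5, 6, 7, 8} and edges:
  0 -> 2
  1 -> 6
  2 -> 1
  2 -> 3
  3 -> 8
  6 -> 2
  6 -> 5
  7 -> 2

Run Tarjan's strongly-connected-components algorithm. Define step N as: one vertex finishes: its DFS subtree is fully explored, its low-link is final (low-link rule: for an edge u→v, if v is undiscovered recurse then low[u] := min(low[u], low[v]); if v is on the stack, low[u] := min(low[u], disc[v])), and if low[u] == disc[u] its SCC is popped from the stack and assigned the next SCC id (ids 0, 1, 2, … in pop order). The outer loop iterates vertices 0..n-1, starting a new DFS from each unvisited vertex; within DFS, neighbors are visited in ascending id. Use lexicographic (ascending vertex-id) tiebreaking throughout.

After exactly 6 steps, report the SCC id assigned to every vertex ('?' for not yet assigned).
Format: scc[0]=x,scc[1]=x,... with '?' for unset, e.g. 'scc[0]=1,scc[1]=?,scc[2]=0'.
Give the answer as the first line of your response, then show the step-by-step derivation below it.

scc[0]=?,scc[1]=3,scc[2]=3,scc[3]=2,scc[4]=?,scc[5]=0,scc[6]=3,scc[7]=?,scc[8]=1

step 1: low=(low[0]=0,low[1]=2,low[2]=1,low[3]=?,low[4]=?,low[5]=4,low[6]=1,low[7]=?,low[8]=?); scc=(scc[0]=?,scc[1]=?,scc[2]=?,scc[3]=?,scc[4]=?,scc[5]=0,scc[6]=?,scc[7]=?,scc[8]=?)
step 2: low=(low[0]=0,low[1]=2,low[2]=1,low[3]=?,low[4]=?,low[5]=4,low[6]=1,low[7]=?,low[8]=?); scc=(scc[0]=?,scc[1]=?,scc[2]=?,scc[3]=?,scc[4]=?,scc[5]=0,scc[6]=?,scc[7]=?,scc[8]=?)
step 3: low=(low[0]=0,low[1]=1,low[2]=1,low[3]=?,low[4]=?,low[5]=4,low[6]=1,low[7]=?,low[8]=?); scc=(scc[0]=?,scc[1]=?,scc[2]=?,scc[3]=?,scc[4]=?,scc[5]=0,scc[6]=?,scc[7]=?,scc[8]=?)
step 4: low=(low[0]=0,low[1]=1,low[2]=1,low[3]=5,low[4]=?,low[5]=4,low[6]=1,low[7]=?,low[8]=6); scc=(scc[0]=?,scc[1]=?,scc[2]=?,scc[3]=?,scc[4]=?,scc[5]=0,scc[6]=?,scc[7]=?,scc[8]=1)
step 5: low=(low[0]=0,low[1]=1,low[2]=1,low[3]=5,low[4]=?,low[5]=4,low[6]=1,low[7]=?,low[8]=6); scc=(scc[0]=?,scc[1]=?,scc[2]=?,scc[3]=2,scc[4]=?,scc[5]=0,scc[6]=?,scc[7]=?,scc[8]=1)
step 6: low=(low[0]=0,low[1]=1,low[2]=1,low[3]=5,low[4]=?,low[5]=4,low[6]=1,low[7]=?,low[8]=6); scc=(scc[0]=?,scc[1]=3,scc[2]=3,scc[3]=2,scc[4]=?,scc[5]=0,scc[6]=3,scc[7]=?,scc[8]=1)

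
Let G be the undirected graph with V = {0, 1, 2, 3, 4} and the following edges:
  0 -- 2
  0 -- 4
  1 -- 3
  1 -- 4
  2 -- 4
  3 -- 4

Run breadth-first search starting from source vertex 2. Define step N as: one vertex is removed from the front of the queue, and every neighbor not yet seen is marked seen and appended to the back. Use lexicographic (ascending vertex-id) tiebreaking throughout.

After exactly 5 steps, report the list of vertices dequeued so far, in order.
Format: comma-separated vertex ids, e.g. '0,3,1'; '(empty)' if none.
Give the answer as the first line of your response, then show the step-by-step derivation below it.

2,0,4,1,3

step 1: dequeue 2; queue=[0,4]; order=2
step 2: dequeue 0; queue=[4]; order=2,0
step 3: dequeue 4; queue=[1,3]; order=2,0,4
step 4: dequeue 1; queue=[3]; order=2,0,4,1
step 5: dequeue 3; queue=[(empty)]; order=2,0,4,1,3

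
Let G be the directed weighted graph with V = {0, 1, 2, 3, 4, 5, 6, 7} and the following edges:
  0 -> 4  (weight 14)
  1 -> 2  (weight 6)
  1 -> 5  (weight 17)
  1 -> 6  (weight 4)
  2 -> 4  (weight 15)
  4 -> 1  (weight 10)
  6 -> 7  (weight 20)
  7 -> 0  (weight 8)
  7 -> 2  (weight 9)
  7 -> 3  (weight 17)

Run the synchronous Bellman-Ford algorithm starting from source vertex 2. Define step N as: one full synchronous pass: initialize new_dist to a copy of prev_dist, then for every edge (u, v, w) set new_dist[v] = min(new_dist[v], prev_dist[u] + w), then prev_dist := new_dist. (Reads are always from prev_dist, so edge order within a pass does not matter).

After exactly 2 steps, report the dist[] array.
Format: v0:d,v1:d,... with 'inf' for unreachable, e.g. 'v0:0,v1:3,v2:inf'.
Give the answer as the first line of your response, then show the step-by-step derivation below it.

v0:inf,v1:25,v2:0,v3:inf,v4:15,v5:inf,v6:inf,v7:inf

step 1: dist = v0:inf,v1:inf,v2:0,v3:inf,v4:15,v5:inf,v6:inf,v7:inf
step 2: dist = v0:inf,v1:25,v2:0,v3:inf,v4:15,v5:inf,v6:inf,v7:inf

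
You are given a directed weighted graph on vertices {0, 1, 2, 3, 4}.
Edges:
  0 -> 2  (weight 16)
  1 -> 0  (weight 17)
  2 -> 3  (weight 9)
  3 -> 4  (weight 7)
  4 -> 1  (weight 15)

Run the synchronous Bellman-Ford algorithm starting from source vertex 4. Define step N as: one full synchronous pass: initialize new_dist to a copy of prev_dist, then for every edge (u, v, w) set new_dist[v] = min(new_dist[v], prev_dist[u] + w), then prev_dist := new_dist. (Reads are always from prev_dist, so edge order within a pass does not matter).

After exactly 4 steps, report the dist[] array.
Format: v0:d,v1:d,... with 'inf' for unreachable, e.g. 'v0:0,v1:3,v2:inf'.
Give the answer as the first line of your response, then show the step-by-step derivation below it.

v0:32,v1:15,v2:48,v3:57,v4:0

step 1: dist = v0:inf,v1:15,v2:inf,v3:inf,v4:0
step 2: dist = v0:32,v1:15,v2:inf,v3:inf,v4:0
step 3: dist = v0:32,v1:15,v2:48,v3:inf,v4:0
step 4: dist = v0:32,v1:15,v2:48,v3:57,v4:0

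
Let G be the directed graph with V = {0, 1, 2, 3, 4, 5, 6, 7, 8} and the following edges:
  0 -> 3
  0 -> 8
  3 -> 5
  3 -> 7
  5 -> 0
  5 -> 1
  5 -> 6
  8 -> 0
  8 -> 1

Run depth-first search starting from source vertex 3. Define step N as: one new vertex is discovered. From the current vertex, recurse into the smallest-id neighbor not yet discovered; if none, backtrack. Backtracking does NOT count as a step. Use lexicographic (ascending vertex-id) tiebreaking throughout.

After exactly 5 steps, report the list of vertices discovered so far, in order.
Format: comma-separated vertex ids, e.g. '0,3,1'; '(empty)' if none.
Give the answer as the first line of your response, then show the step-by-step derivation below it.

3,5,0,8,1

step 1: discover 3; path=3; order=3
step 2: discover 5; path=3>5; order=3,5
step 3: discover 0; path=3>5>0; order=3,5,0
step 4: discover 8; path=3>5>0>8; order=3,5,0,8
step 5: discover 1; path=3>5>0>8>1; order=3,5,0,8,1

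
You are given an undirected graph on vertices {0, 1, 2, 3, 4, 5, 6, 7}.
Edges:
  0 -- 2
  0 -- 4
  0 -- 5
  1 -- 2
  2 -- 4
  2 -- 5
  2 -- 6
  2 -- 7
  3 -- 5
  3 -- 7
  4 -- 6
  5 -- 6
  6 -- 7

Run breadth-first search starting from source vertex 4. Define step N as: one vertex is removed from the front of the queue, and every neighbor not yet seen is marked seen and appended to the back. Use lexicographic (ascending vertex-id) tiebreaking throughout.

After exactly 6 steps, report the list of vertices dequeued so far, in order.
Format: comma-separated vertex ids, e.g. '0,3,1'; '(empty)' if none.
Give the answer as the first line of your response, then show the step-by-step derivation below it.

4,0,2,6,5,1

step 1: dequeue 4; queue=[0,2,6]; order=4
step 2: dequeue 0; queue=[2,6,5]; order=4,0
step 3: dequeue 2; queue=[6,5,1,7]; order=4,0,2
step 4: dequeue 6; queue=[5,1,7]; order=4,0,2,6
step 5: dequeue 5; queue=[1,7,3]; order=4,0,2,6,5
step 6: dequeue 1; queue=[7,3]; order=4,0,2,6,5,1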